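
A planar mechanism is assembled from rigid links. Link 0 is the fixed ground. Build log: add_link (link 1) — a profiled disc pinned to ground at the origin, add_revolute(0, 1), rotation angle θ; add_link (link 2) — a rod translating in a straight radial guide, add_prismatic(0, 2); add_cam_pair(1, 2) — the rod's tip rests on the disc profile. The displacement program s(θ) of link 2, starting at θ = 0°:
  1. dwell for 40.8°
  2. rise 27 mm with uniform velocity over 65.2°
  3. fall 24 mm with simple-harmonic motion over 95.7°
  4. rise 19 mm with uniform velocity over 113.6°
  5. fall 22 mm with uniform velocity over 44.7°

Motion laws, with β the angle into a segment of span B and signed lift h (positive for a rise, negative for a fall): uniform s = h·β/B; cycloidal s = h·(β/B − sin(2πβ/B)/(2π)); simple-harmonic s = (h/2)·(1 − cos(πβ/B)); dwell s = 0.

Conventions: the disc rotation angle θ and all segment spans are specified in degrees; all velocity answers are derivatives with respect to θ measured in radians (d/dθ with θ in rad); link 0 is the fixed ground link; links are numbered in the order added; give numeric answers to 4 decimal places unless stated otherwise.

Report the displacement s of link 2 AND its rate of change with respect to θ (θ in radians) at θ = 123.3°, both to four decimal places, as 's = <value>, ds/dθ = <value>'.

seg 1 [0°–40.8°] dwell: s stays 0.0000
seg 2 [40.8°–106°] uniform, h=27: full span → s += 27 → s = 27.0000
seg 3 [106°–201.7°] simple-harmonic, h=-24: θ=123.3° here. β=17.3, B=95.7. -24/2·(1 − cos(π·0.1808)) = -1.8837 → s = 25.1163
velocity in seg [106°–201.7°] (simple-harmonic), θ in radians: β = 17.3° = 0.3019 rad, B = 95.7° = 1.6703 rad; ds/dθ = (πh/(2B)) sin(πβ/B) = (π·(-24)/(2·1.6703)) sin(π·0.1808) = -12.140154 mm/rad

s = 25.1163, ds/dθ = -12.1402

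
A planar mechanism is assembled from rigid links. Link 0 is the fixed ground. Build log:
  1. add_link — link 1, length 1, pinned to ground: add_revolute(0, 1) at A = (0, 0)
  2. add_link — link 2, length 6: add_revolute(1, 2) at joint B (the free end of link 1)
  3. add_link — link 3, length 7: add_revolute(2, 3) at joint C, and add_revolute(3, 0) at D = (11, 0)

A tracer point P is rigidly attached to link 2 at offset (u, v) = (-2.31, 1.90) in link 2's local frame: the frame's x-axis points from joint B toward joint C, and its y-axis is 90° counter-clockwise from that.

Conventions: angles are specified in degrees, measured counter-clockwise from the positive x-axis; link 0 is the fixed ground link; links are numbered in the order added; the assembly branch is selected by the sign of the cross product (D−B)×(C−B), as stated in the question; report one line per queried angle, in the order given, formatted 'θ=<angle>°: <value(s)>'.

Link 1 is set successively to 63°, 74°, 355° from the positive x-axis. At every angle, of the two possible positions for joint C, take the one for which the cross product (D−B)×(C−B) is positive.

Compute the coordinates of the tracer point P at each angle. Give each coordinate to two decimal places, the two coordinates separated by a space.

A=(0,0), D=(11.00,0)
θ=63°: B = A + 1.00·(cos63°, sin63°) = (0.4540, 0.8910)
θ=63°: |BD| = 10.5836
θ=63°: circle(B,6.00) ∩ circle(D,7.00): a=4.6776, h=3.7576
θ=63°:   candidates: C₊=(5.4314,4.2415) cross=39.769; C₋=(4.7987,-3.2471) cross=-39.769
θ=63°:   branch + wants cross > 0 → take C=(5.4314,4.2415) (cross=39.769)
θ=63°: ex = (C−B)/|BC| = (0.8296,0.5584); ey = (-0.5584,0.8296)
θ=63°: P = B + -2.31·ex + 1.90·ey = (-2.5233,1.1772)
θ=74°: B = A + 1.00·(cos74°, sin74°) = (0.2756, 0.9613)
θ=74°: |BD| = 10.7674
θ=74°: circle(B,6.00) ∩ circle(D,7.00): a=4.7800, h=3.6265
θ=74°:   candidates: C₊=(5.3603,4.1466) cross=39.048; C₋=(4.7128,-3.0775) cross=-39.048
θ=74°:   branch + wants cross > 0 → take C=(5.3603,4.1466) (cross=39.048)
θ=74°: ex = (C−B)/|BC| = (0.8474,0.5309); ey = (-0.5309,0.8474)
θ=74°: P = B + -2.31·ex + 1.90·ey = (-2.6906,1.3451)
θ=355°: B = A + 1.00·(cos355°, sin355°) = (0.9962, -0.0872)
θ=355°: |BD| = 10.0042
θ=355°: circle(B,6.00) ∩ circle(D,7.00): a=4.3524, h=4.1300
θ=355°:   candidates: C₊=(5.3124,4.0806) cross=41.317; C₋=(5.3844,-4.1791) cross=-41.317
θ=355°:   branch + wants cross > 0 → take C=(5.3124,4.0806) (cross=41.317)
θ=355°: ex = (C−B)/|BC| = (0.7194,0.6946); ey = (-0.6946,0.7194)
θ=355°: P = B + -2.31·ex + 1.90·ey = (-1.9853,-0.3249)

θ=63°: -2.52 1.18
θ=74°: -2.69 1.35
θ=355°: -1.99 -0.32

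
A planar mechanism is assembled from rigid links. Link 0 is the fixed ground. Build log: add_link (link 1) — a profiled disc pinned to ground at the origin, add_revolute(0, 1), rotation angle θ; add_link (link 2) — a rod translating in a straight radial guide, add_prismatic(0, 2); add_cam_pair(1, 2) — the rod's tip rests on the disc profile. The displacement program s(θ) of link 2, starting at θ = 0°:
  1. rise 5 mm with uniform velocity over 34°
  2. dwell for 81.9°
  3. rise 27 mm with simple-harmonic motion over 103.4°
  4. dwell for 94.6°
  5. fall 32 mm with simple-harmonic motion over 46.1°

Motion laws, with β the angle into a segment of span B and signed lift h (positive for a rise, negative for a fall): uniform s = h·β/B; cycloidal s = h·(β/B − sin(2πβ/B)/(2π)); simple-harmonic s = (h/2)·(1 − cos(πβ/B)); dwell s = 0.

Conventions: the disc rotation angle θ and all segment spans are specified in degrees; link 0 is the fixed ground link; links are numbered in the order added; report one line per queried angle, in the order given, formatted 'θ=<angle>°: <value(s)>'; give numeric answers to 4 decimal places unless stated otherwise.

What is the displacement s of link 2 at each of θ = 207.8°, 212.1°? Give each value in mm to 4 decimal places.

seg 1 [0°–34°] uniform, h=5: full span → s += 5 → s = 5.0000
seg 2 [34°–115.9°] dwell: s stays 5.0000
seg 3 [115.9°–219.3°] simple-harmonic, h=27: θ=207.8° here. β=91.9, B=103.4. 27/2·(1 − cos(π·0.8888)) = 26.1843 → s = 31.1843
seg 3 [115.9°–219.3°] simple-harmonic, h=27: θ=212.1° here. β=96.2, B=103.4. 27/2·(1 − cos(π·0.9304)) = 26.6783 → s = 31.6783

θ=207.8°: 31.1843
θ=212.1°: 31.6783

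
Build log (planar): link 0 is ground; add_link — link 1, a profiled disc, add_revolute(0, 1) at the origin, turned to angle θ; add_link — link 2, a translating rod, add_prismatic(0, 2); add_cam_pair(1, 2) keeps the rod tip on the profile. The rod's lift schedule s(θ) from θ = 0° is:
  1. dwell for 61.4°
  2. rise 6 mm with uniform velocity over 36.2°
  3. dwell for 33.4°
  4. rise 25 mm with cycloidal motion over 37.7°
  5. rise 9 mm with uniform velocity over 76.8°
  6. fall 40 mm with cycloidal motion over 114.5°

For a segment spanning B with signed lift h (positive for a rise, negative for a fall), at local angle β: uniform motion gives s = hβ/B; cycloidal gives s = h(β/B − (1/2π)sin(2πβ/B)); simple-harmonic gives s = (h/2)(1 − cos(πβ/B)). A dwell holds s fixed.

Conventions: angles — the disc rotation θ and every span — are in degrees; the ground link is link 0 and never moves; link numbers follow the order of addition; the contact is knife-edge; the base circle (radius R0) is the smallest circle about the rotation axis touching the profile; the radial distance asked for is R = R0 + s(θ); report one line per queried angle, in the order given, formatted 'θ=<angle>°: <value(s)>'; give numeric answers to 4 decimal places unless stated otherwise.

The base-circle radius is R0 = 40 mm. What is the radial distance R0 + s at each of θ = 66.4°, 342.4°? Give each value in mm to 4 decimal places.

seg 1 [0°–61.4°] dwell: s stays 0.0000
seg 2 [61.4°–97.6°] uniform, h=6: θ=66.4° here. β=5, B=36.2. 6·5/36.2 = 0.8287 → s = 0.8287
seg 2 [61.4°–97.6°] uniform, h=6: full span → s += 6 → s = 6.0000
seg 3 [97.6°–131°] dwell: s stays 6.0000
seg 4 [131°–168.7°] cycloidal, h=25: full span → s += 25 → s = 31.0000
seg 5 [168.7°–245.5°] uniform, h=9: full span → s += 9 → s = 40.0000
seg 6 [245.5°–360°] cycloidal, h=-40: θ=342.4° here. β=96.9, B=114.5. -40·(0.8463 − sin(2π·0.8463)/(2π)) = -39.0878 → s = 0.9122
θ=66.4°: R = R0 + s = 40 + 0.8287 = 40.8287
θ=342.4°: R = R0 + s = 40 + 0.9122 = 40.9122

θ=66.4°: 40.8287
θ=342.4°: 40.9122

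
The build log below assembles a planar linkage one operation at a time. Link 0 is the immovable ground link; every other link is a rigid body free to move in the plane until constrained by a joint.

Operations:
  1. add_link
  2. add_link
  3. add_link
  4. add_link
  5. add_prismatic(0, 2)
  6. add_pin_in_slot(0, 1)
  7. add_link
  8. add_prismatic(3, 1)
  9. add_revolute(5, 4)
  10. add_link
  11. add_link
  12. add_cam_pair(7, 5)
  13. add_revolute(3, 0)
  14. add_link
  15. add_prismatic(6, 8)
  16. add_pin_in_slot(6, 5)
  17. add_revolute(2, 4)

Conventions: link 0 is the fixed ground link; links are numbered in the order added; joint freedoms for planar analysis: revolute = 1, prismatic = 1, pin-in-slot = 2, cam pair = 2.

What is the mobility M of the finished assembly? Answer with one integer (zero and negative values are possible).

(L,J1,J2)=(1,0,0); link0 fixed
link1: (2,0,0)
link2: (3,0,0)
link3: (4,0,0)
link4: (5,0,0)
P 0-2 [J1]: (5,1,0)
PS 0-1 [J2]: (5,1,1)
link5: (6,1,1)
P 3-1 [J1]: (6,2,1)
R 5-4 [J1]: (6,3,1)
link6: (7,3,1)
link7: (8,3,1)
C 7-5 [J2]: (8,3,2)
R 3-0 [J1]: (8,4,2)
link8: (9,4,2)
P 6-8 [J1]: (9,5,2)
PS 6-5 [J2]: (9,5,3)
R 2-4 [J1]: (9,6,3)
Grübler: 3·8 − 2·6 − 3 = 9

M = 9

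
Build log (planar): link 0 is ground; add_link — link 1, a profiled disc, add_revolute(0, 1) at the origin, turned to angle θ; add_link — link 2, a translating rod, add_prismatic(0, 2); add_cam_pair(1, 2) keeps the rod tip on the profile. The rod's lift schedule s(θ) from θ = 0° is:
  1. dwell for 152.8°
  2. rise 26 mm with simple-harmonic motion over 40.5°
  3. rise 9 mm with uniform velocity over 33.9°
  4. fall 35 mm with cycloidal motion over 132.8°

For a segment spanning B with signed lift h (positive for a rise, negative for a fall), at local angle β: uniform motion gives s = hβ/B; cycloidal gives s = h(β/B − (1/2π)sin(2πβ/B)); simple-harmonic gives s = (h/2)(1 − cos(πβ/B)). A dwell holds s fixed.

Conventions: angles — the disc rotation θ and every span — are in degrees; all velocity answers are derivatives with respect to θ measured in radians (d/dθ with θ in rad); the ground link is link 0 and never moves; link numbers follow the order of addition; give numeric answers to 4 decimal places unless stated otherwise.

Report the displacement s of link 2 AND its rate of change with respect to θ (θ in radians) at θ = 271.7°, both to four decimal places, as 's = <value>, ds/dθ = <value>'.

seg 1 [0°–152.8°] dwell: s stays 0.0000
seg 2 [152.8°–193.3°] simple-harmonic, h=26: full span → s += 26 → s = 26.0000
seg 3 [193.3°–227.2°] uniform, h=9: full span → s += 9 → s = 35.0000
seg 4 [227.2°–360°] cycloidal, h=-35: θ=271.7° here. β=44.5, B=132.8. -35·(0.3351 − sin(2π·0.3351)/(2π)) = -6.9351 → s = 28.0649
velocity in seg [227.2°–360°] (cycloidal), θ in radians: β = 44.5° = 0.7767 rad, B = 132.8° = 2.3178 rad; ds/dθ = (h/B)(1 − cos(2πβ/B)) = ((-35)/2.3178)(1 − cos(2π·0.3351)) = -22.794725 mm/rad

s = 28.0649, ds/dθ = -22.7947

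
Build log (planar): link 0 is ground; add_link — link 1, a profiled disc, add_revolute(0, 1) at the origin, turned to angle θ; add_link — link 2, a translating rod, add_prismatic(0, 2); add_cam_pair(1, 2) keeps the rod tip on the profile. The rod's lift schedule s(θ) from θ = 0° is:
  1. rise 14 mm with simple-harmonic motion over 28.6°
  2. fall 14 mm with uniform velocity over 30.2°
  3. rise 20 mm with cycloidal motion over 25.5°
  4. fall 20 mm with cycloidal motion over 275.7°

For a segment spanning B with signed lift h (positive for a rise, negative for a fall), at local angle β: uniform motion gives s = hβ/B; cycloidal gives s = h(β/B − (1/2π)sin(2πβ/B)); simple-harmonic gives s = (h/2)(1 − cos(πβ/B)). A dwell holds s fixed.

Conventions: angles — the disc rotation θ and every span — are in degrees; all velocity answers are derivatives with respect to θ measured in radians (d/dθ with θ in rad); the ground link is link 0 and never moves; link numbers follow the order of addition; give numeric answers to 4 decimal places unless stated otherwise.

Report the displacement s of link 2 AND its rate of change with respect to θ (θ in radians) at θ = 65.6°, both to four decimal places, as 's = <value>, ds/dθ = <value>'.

seg 1 [0°–28.6°] simple-harmonic, h=14: full span → s += 14 → s = 14.0000
seg 2 [28.6°–58.8°] uniform, h=-14: full span → s += -14 → s = 0.0000
seg 3 [58.8°–84.3°] cycloidal, h=20: θ=65.6° here. β=6.8, B=25.5. 20·(0.2667 − sin(2π·0.2667)/(2π)) = 2.1677 → s = 2.1677
velocity in seg [58.8°–84.3°] (cycloidal), θ in radians: β = 6.8° = 0.1187 rad, B = 25.5° = 0.4451 rad; ds/dθ = (h/B)(1 − cos(2πβ/B)) = (20/0.4451)(1 − cos(2π·0.2667)) = 49.635152 mm/rad

s = 2.1677, ds/dθ = 49.6352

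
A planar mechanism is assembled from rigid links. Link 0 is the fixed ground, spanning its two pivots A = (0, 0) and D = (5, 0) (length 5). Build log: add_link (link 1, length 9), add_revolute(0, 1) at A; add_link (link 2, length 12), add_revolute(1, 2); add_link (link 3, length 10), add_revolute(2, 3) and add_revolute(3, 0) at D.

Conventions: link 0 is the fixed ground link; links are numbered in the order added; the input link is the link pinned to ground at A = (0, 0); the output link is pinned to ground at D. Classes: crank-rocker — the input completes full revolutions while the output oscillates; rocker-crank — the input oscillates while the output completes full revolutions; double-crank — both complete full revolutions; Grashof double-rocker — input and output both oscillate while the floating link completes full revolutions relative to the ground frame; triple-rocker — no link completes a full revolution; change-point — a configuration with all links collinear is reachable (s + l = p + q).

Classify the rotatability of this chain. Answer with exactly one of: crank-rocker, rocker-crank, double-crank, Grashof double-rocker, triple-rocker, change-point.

lengths: ground=5, input=9, coupler=12, output=10
sorted: s=5 (shortest), l=12 (longest), p+q=19
s + l = 17 vs p + q = 19
s + l < p + q (Grashof) with shortest = ground link → double-crank

double-crank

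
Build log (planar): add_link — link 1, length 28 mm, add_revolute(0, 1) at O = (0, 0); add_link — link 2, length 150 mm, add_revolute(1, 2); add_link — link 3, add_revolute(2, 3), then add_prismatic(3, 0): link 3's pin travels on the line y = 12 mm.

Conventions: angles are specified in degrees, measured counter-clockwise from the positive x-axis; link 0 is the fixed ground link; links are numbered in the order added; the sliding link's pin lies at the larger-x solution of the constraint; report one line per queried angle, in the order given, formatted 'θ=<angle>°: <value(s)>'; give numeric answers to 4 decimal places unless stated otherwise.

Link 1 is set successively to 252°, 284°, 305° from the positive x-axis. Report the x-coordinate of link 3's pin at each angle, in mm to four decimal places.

geometry: r = 28 mm, L = 150 mm, e = 12 mm
θ=252°: crank pin P = (r cos θ, r sin θ) = (-8.652476, -26.629582)
θ=252°: h = r sin θ − e = -26.629582 − 12 = -38.629582
θ=252°: x = r cos θ + √(L² − h²) = -8.652476 + 144.940524 = 136.288048
θ=284°: crank pin P = (r cos θ, r sin θ) = (6.773813, -27.168280)
θ=284°: h = r sin θ − e = -27.168280 − 12 = -39.168280
θ=284°: x = r cos θ + √(L² − h²) = 6.773813 + 144.795876 = 151.569689
θ=305°: crank pin P = (r cos θ, r sin θ) = (16.060140, -22.936257)
θ=305°: h = r sin θ − e = -22.936257 − 12 = -34.936257
θ=305°: x = r cos θ + √(L² − h²) = 16.060140 + 145.874802 = 161.934942

θ=252°: 136.2880
θ=284°: 151.5697
θ=305°: 161.9349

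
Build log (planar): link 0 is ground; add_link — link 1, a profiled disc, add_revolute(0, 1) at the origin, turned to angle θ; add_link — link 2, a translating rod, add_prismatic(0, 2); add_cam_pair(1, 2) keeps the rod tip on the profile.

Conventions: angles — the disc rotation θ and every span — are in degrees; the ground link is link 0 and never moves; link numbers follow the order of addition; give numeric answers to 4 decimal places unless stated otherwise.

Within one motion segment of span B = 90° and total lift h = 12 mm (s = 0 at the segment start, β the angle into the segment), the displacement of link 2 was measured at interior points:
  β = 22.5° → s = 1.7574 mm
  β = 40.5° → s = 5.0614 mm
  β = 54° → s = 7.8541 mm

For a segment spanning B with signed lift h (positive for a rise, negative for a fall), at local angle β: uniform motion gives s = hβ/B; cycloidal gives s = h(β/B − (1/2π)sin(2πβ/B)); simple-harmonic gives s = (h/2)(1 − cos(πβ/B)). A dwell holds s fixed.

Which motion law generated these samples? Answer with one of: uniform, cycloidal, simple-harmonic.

candidates at β/B = r: uniform s = h·r (linear in β); cycloidal s = h·(r − sin(2πr)/(2π)); simple-harmonic s = (h/2)(1 − cos(πr))
β=22.5°: printed 1.7574 | uniform 3.0000, cycloidal 1.0901, simple-harmonic 1.7574
β=40.5°: printed 5.0614 | uniform 5.4000, cycloidal 4.8098, simple-harmonic 5.0614
β=54°: printed 7.8541 | uniform 7.2000, cycloidal 8.3226, simple-harmonic 7.8541
only one law matches every sample → simple-harmonic

simple-harmonic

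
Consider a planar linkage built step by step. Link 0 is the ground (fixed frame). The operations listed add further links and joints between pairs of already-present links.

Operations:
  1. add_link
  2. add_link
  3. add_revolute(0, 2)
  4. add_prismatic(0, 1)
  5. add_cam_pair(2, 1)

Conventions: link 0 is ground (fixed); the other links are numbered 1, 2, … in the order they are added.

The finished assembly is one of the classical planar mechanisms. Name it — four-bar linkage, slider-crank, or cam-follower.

links: 3 (incl. ground); joints: 1 revolute, 1 prismatic, 1 higher (cam) pair, forming one closed loop
3 links, revolute + prismatic + higher pair in one loop → cam-follower

cam-follower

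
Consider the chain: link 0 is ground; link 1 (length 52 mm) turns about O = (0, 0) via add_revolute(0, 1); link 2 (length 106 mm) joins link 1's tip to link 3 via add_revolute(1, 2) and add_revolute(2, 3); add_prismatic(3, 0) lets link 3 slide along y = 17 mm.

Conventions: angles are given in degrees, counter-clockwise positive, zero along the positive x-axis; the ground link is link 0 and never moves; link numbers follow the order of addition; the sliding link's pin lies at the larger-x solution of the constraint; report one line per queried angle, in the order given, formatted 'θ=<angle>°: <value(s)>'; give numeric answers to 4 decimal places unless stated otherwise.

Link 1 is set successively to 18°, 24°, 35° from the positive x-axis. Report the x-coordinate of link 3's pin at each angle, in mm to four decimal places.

geometry: r = 52 mm, L = 106 mm, e = 17 mm
θ=18°: crank pin P = (r cos θ, r sin θ) = (49.454939, 16.068884)
θ=18°: h = r sin θ − e = 16.068884 − 17 = -0.931116
θ=18°: x = r cos θ + √(L² − h²) = 49.454939 + 105.995910 = 155.450849
θ=24°: crank pin P = (r cos θ, r sin θ) = (47.504364, 21.150305)
θ=24°: h = r sin θ − e = 21.150305 − 17 = 4.150305
θ=24°: x = r cos θ + √(L² − h²) = 47.504364 + 105.918719 = 153.423082
θ=35°: crank pin P = (r cos θ, r sin θ) = (42.595906, 29.825975)
θ=35°: h = r sin θ − e = 29.825975 − 17 = 12.825975
θ=35°: x = r cos θ + √(L² − h²) = 42.595906 + 105.221169 = 147.817075

θ=18°: 155.4508
θ=24°: 153.4231
θ=35°: 147.8171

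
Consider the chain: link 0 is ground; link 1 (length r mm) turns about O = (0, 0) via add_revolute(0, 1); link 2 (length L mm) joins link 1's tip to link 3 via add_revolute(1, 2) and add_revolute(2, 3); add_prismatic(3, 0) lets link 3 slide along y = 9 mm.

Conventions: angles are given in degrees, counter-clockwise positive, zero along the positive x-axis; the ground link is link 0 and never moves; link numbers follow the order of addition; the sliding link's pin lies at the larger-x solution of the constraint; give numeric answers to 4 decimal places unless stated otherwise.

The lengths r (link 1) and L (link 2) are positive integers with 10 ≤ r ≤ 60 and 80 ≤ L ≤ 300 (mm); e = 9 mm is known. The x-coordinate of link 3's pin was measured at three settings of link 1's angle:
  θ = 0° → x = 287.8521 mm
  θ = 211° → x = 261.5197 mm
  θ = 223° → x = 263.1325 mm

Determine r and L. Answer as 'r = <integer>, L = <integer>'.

constraint per measurement: (x − r cos θ)² + (r sin θ − e)² = L²
subtracting the θ₁ and θ₂ equations cancels the r² and L² terms:
r = (x₁² − x₂²) / (2[(x₁cos θ₁ + e sin θ₁) − (x₂cos θ₂ + e sin θ₂)]) = 14.0000 → r = 14
L² = (x₁ − r cos θ₁)² + (r sin θ₁ − e)² = 75075.9727 → L = 274.0000 → L = 274
check at θ₃=223°: x = 263.1325 (printed 263.1325) ✓

r = 14, L = 274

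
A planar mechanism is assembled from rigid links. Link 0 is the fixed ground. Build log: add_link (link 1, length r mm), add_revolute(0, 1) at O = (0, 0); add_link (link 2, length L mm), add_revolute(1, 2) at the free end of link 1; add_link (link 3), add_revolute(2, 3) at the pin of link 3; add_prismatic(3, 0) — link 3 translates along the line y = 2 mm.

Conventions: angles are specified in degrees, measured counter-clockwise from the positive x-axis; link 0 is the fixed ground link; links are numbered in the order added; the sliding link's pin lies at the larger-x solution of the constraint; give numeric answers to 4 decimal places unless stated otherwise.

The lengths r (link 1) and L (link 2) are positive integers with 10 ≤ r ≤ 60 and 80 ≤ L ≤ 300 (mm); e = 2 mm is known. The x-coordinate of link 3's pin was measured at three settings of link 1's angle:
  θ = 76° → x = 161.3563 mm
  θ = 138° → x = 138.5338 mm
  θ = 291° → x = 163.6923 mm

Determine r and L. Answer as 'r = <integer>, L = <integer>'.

constraint per measurement: (x − r cos θ)² + (r sin θ − e)² = L²
subtracting the θ₁ and θ₂ equations cancels the r² and L² terms:
r = (x₁² − x₂²) / (2[(x₁cos θ₁ + e sin θ₁) − (x₂cos θ₂ + e sin θ₂)]) = 24.0000 → r = 24
L² = (x₁ − r cos θ₁)² + (r sin θ₁ − e)² = 24648.9973 → L = 157.0000 → L = 157
check at θ₃=291°: x = 163.6923 (printed 163.6923) ✓

r = 24, L = 157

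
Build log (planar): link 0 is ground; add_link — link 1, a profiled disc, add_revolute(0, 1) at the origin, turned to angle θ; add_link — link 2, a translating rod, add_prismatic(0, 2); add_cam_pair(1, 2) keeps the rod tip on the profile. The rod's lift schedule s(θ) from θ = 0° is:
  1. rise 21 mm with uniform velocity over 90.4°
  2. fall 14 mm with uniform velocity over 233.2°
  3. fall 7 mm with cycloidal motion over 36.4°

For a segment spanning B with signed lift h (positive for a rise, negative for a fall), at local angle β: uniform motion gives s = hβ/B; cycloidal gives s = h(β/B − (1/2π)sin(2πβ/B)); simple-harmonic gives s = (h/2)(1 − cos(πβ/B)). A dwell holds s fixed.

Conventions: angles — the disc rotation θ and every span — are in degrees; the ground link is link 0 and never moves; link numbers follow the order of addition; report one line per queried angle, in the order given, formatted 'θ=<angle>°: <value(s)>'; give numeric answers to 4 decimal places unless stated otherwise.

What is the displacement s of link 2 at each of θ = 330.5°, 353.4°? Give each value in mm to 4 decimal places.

seg 1 [0°–90.4°] uniform, h=21: full span → s += 21 → s = 21.0000
seg 2 [90.4°–323.6°] uniform, h=-14: full span → s += -14 → s = 7.0000
seg 3 [323.6°–360°] cycloidal, h=-7: θ=330.5° here. β=6.9, B=36.4. -7·(0.1896 − sin(2π·0.1896)/(2π)) = -0.2922 → s = 6.7078
seg 3 [323.6°–360°] cycloidal, h=-7: θ=353.4° here. β=29.8, B=36.4. -7·(0.8187 − sin(2π·0.8187)/(2π)) = -6.7427 → s = 0.2573

θ=330.5°: 6.7078
θ=353.4°: 0.2573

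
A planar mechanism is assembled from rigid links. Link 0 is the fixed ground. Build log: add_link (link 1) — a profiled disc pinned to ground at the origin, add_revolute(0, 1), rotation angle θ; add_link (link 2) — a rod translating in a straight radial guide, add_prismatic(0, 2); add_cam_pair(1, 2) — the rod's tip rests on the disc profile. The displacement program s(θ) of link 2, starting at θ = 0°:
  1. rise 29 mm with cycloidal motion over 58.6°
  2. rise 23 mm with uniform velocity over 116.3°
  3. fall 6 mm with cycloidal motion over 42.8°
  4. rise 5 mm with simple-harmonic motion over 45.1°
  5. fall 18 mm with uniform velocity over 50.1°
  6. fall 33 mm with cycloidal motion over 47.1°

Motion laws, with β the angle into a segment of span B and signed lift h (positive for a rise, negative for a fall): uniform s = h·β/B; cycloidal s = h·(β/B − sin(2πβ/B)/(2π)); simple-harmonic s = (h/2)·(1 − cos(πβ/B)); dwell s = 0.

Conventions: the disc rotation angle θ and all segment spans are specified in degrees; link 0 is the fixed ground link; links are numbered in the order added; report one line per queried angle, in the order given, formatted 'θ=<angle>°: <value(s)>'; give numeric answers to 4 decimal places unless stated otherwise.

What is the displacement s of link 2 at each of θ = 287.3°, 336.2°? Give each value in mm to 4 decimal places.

seg 1 [0°–58.6°] cycloidal, h=29: full span → s += 29 → s = 29.0000
seg 2 [58.6°–174.9°] uniform, h=23: full span → s += 23 → s = 52.0000
seg 3 [174.9°–217.7°] cycloidal, h=-6: full span → s += -6 → s = 46.0000
seg 4 [217.7°–262.8°] simple-harmonic, h=5: full span → s += 5 → s = 51.0000
seg 5 [262.8°–312.9°] uniform, h=-18: θ=287.3° here. β=24.5, B=50.1. -18·24.5/50.1 = -8.8024 → s = 42.1976
seg 5 [262.8°–312.9°] uniform, h=-18: full span → s += -18 → s = 33.0000
seg 6 [312.9°–360°] cycloidal, h=-33: θ=336.2° here. β=23.3, B=47.1. -33·(0.4947 − sin(2π·0.4947)/(2π)) = -16.1497 → s = 16.8503

θ=287.3°: 42.1976
θ=336.2°: 16.8503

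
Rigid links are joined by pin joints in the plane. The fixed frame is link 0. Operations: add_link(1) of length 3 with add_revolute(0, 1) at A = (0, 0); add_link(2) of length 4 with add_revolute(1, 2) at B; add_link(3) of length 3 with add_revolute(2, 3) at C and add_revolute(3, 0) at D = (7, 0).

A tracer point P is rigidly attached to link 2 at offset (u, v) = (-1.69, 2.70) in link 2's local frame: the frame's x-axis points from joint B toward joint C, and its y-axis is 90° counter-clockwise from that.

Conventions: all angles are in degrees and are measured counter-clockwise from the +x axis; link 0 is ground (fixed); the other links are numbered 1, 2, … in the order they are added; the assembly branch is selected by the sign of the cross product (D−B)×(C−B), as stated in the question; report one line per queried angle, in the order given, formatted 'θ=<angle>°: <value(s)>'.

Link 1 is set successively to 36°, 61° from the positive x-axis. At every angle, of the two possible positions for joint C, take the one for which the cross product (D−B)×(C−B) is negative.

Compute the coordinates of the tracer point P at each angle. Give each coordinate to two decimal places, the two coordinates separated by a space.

A=(0,0), D=(7.00,0)
θ=36°: B = A + 3.00·(cos36°, sin36°) = (2.4271, 1.7634)
θ=36°: |BD| = 4.9012
θ=36°: circle(B,4.00) ∩ circle(D,3.00): a=3.1647, h=2.4464
θ=36°:   candidates: C₊=(6.2600,2.9073) cross=11.990; C₋=(4.4997,-1.6578) cross=-11.990
θ=36°:   branch - wants cross < 0 → take C=(4.4997,-1.6578) (cross=-11.990)
θ=36°: ex = (C−B)/|BC| = (0.5182,-0.8553); ey = (0.8553,0.5182)
θ=36°: P = B + -1.69·ex + 2.70·ey = (3.8607,4.6078)
θ=61°: B = A + 3.00·(cos61°, sin61°) = (1.4544, 2.6239)
θ=61°: |BD| = 6.1350
θ=61°: circle(B,4.00) ∩ circle(D,3.00): a=3.6380, h=1.6628
θ=61°:   candidates: C₊=(5.4541,2.5710) cross=10.201; C₋=(4.0317,-0.4351) cross=-10.201
θ=61°:   branch - wants cross < 0 → take C=(4.0317,-0.4351) (cross=-10.201)
θ=61°: ex = (C−B)/|BC| = (0.6443,-0.7648); ey = (0.7648,0.6443)
θ=61°: P = B + -1.69·ex + 2.70·ey = (2.4304,5.6560)

θ=36°: 3.86 4.61
θ=61°: 2.43 5.66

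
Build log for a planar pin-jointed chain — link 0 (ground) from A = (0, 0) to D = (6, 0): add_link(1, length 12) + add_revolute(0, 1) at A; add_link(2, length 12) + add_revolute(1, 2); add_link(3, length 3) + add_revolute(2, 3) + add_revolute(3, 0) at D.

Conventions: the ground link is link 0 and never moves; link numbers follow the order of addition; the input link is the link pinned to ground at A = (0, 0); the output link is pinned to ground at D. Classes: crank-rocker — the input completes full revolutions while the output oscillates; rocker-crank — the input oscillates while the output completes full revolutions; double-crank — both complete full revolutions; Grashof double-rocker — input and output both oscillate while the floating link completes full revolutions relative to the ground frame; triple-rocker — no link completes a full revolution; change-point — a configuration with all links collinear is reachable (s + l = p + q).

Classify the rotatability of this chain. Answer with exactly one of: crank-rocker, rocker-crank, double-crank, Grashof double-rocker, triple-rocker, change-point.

lengths: ground=6, input=12, coupler=12, output=3
sorted: s=3 (shortest), l=12 (longest), p+q=18
s + l = 15 vs p + q = 18
s + l < p + q (Grashof) with shortest = output link → rocker-crank

rocker-crank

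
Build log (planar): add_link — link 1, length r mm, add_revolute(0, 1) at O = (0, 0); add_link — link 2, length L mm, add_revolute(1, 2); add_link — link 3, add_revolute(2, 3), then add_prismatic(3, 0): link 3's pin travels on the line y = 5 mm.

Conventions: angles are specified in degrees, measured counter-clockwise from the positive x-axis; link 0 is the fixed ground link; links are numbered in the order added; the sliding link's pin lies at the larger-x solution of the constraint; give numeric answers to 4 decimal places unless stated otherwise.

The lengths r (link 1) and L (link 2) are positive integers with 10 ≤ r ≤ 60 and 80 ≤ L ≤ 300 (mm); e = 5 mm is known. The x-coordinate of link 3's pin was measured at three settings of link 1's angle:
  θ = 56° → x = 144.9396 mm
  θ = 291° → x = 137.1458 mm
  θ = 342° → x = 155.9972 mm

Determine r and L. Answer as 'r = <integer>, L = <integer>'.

constraint per measurement: (x − r cos θ)² + (r sin θ − e)² = L²
subtracting the θ₁ and θ₂ equations cancels the r² and L² terms:
r = (x₁² − x₂²) / (2[(x₁cos θ₁ + e sin θ₁) − (x₂cos θ₂ + e sin θ₂)]) = 26.9998 → r = 27
L² = (x₁ − r cos θ₁)² + (r sin θ₁ − e)² = 17160.9909 → L = 131.0000 → L = 131
check at θ₃=342°: x = 155.9972 (printed 155.9972) ✓

r = 27, L = 131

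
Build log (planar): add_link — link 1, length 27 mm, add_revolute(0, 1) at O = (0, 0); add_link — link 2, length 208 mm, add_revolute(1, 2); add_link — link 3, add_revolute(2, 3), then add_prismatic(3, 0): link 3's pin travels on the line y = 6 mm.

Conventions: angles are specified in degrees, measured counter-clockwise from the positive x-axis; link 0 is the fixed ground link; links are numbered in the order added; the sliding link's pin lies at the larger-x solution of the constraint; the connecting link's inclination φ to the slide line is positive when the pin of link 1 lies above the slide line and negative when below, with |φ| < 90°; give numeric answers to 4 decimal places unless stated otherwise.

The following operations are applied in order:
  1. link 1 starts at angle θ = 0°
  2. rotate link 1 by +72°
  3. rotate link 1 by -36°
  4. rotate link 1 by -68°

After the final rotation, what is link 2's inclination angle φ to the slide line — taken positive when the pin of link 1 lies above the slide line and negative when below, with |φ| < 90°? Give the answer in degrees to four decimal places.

geometry: r = 27 mm, L = 208 mm, e = 6 mm; θ starts at 0°
rotate link 1 by +72°: θ ← 0° +72° = 72°
rotate link 1 by -36°: θ ← 72° -36° = 36°
rotate link 1 by -68°: θ ← 36° -68° = -32°
h = r sin θ − e = -14.307820 − 6 = -20.307820
sin φ = h / L = -20.307820 / 208 = -0.09763375
φ = arcsin(-0.09763375) = -5.602928°

-5.6029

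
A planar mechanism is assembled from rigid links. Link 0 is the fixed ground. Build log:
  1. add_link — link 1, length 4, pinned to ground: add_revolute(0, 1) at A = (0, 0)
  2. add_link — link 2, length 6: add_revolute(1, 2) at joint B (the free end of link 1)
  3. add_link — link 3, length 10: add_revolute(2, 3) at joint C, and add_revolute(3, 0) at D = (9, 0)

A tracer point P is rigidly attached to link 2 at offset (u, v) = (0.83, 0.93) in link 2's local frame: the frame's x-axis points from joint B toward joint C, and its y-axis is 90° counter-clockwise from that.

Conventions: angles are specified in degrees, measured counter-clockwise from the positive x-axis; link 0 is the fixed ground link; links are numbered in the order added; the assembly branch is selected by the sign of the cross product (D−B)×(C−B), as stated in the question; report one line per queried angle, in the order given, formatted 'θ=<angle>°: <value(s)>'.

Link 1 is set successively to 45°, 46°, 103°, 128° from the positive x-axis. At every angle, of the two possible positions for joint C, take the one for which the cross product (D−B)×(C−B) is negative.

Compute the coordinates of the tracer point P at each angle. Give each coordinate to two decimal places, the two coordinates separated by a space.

A=(0,0), D=(9.00,0)
θ=45°: B = A + 4.00·(cos45°, sin45°) = (2.8284, 2.8284)
θ=45°: |BD| = 6.7888
θ=45°: circle(B,6.00) ∩ circle(D,10.00): a=-1.3192, h=5.8532
θ=45°:   candidates: C₊=(4.0678,8.6990) cross=39.736; C₋=(-0.8094,-1.9429) cross=-39.736
θ=45°:   branch - wants cross < 0 → take C=(-0.8094,-1.9429) (cross=-39.736)
θ=45°: ex = (C−B)/|BC| = (-0.6063,-0.7952); ey = (0.7952,-0.6063)
θ=45°: P = B + 0.83·ex + 0.93·ey = (3.0648,1.6045)
θ=46°: B = A + 4.00·(cos46°, sin46°) = (2.7786, 2.8774)
θ=46°: |BD| = 6.8545
θ=46°: circle(B,6.00) ∩ circle(D,10.00): a=-1.2412, h=5.8702
θ=46°:   candidates: C₊=(4.1163,8.7264) cross=40.238; C₋=(-0.8121,-1.9296) cross=-40.238
θ=46°:   branch - wants cross < 0 → take C=(-0.8121,-1.9296) (cross=-40.238)
θ=46°: ex = (C−B)/|BC| = (-0.5984,-0.8012); ey = (0.8012,-0.5984)
θ=46°: P = B + 0.83·ex + 0.93·ey = (3.0270,1.6558)
θ=103°: B = A + 4.00·(cos103°, sin103°) = (-0.8998, 3.8975)
θ=103°: |BD| = 10.6394
θ=103°: circle(B,6.00) ∩ circle(D,10.00): a=2.3120, h=5.5367
θ=103°:   candidates: C₊=(3.2797,8.2023) cross=58.907; C₋=(-0.7767,-2.1013) cross=-58.907
θ=103°:   branch - wants cross < 0 → take C=(-0.7767,-2.1013) (cross=-58.907)
θ=103°: ex = (C−B)/|BC| = (0.0205,-0.9998); ey = (0.9998,0.0205)
θ=103°: P = B + 0.83·ex + 0.93·ey = (0.0470,3.0867)
θ=128°: B = A + 4.00·(cos128°, sin128°) = (-2.4626, 3.1520)
θ=128°: |BD| = 11.8881
θ=128°: circle(B,6.00) ∩ circle(D,10.00): a=3.2523, h=5.0421
θ=128°:   candidates: C₊=(2.0101,7.1513) cross=59.941; C₋=(-0.6636,-2.5719) cross=-59.941
θ=128°:   branch - wants cross < 0 → take C=(-0.6636,-2.5719) (cross=-59.941)
θ=128°: ex = (C−B)/|BC| = (0.2998,-0.9540); ey = (0.9540,0.2998)
θ=128°: P = B + 0.83·ex + 0.93·ey = (-1.3266,2.6391)

θ=45°: 3.06 1.60
θ=46°: 3.03 1.66
θ=103°: 0.05 3.09
θ=128°: -1.33 2.64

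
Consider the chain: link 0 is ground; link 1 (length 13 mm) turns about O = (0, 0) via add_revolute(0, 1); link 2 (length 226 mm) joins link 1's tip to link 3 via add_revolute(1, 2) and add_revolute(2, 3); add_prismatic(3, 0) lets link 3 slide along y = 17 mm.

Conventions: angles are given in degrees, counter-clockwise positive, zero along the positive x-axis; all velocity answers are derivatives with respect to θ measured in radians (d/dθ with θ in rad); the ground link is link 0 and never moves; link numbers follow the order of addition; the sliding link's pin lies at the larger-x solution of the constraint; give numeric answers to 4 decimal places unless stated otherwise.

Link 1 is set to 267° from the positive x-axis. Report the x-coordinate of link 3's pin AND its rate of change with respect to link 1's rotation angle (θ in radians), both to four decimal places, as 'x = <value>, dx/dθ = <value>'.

geometry: r = 13 mm, L = 226 mm, e = 17 mm
crank pin P = (r cos θ, r sin θ) = (-0.680367, -12.982184)
h = r sin θ − e = -12.982184 − 17 = -29.982184
x = r cos θ + √(L² − h²) = -0.680367 + 224.002385 = 223.322018
dx/dθ = −r sin θ − h·r cos θ/√(L² − h²) (θ in radians; h = -29.982184) = 12.891118

x = 223.3220, dx/dθ = 12.8911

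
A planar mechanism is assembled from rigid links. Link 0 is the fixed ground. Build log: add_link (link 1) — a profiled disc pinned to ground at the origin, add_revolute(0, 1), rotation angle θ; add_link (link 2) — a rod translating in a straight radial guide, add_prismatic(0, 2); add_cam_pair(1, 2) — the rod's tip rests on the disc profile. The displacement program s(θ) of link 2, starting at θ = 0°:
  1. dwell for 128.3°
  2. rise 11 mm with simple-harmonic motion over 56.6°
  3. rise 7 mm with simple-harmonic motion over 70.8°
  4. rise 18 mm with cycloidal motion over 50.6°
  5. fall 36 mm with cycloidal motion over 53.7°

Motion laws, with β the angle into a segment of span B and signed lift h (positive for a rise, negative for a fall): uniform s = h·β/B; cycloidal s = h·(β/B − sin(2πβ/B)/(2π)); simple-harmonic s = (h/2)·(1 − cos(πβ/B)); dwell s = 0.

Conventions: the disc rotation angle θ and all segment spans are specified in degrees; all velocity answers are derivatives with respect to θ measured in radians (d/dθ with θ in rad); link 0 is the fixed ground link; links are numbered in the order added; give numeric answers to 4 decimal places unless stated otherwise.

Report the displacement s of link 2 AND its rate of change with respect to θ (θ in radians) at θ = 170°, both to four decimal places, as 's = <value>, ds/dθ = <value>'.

seg 1 [0°–128.3°] dwell: s stays 0.0000
seg 2 [128.3°–184.9°] simple-harmonic, h=11: θ=170° here. β=41.7, B=56.6. 11/2·(1 − cos(π·0.7367)) = 9.2239 → s = 9.2239
velocity in seg [128.3°–184.9°] (simple-harmonic), θ in radians: β = 41.7° = 0.7278 rad, B = 56.6° = 0.9879 rad; ds/dθ = (πh/(2B)) sin(πβ/B) = (π·11/(2·0.9879)) sin(π·0.7367) = 12.872129 mm/rad

s = 9.2239, ds/dθ = 12.8721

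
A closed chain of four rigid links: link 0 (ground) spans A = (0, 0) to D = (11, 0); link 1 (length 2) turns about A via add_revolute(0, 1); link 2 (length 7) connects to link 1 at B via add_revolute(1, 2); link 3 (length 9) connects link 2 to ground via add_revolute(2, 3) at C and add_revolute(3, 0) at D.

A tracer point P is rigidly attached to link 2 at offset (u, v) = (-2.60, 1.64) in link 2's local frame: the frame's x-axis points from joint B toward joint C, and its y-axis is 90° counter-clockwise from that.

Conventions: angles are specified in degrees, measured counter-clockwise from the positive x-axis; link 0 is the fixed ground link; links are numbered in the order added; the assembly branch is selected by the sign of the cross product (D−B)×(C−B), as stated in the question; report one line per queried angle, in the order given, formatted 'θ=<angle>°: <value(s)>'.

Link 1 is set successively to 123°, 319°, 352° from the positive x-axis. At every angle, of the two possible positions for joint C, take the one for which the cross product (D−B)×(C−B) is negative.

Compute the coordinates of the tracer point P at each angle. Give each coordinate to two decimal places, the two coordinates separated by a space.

A=(0,0), D=(11.00,0)
θ=123°: B = A + 2.00·(cos123°, sin123°) = (-1.0893, 1.6773)
θ=123°: |BD| = 12.2051
θ=123°: circle(B,7.00) ∩ circle(D,9.00): a=4.7916, h=5.1030
θ=123°:   candidates: C₊=(4.3582,6.0734) cross=62.282; C₋=(2.9556,-4.0357) cross=-62.282
θ=123°:   branch - wants cross < 0 → take C=(2.9556,-4.0357) (cross=-62.282)
θ=123°: ex = (C−B)/|BC| = (0.5778,-0.8162); ey = (0.8162,0.5778)
θ=123°: P = B + -2.60·ex + 1.64·ey = (-1.2532,4.7470)
θ=319°: B = A + 2.00·(cos319°, sin319°) = (1.5094, -1.3121)
θ=319°: |BD| = 9.5809
θ=319°: circle(B,7.00) ∩ circle(D,9.00): a=3.1204, h=6.2660
θ=319°:   candidates: C₊=(3.7423,5.3222) cross=60.034; C₋=(5.4586,-7.0917) cross=-60.034
θ=319°:   branch - wants cross < 0 → take C=(5.4586,-7.0917) (cross=-60.034)
θ=319°: ex = (C−B)/|BC| = (0.5642,-0.8257); ey = (0.8257,0.5642)
θ=319°: P = B + -2.60·ex + 1.64·ey = (1.3967,1.7598)
θ=352°: B = A + 2.00·(cos352°, sin352°) = (1.9805, -0.2783)
θ=352°: |BD| = 9.0238
θ=352°: circle(B,7.00) ∩ circle(D,9.00): a=2.7388, h=6.4420
θ=352°:   candidates: C₊=(4.5193,6.2450) cross=58.131; C₋=(4.9167,-6.6328) cross=-58.131
θ=352°:   branch - wants cross < 0 → take C=(4.9167,-6.6328) (cross=-58.131)
θ=352°: ex = (C−B)/|BC| = (0.4195,-0.9078); ey = (0.9078,0.4195)
θ=352°: P = B + -2.60·ex + 1.64·ey = (2.3787,2.7698)

θ=123°: -1.25 4.75
θ=319°: 1.40 1.76
θ=352°: 2.38 2.77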